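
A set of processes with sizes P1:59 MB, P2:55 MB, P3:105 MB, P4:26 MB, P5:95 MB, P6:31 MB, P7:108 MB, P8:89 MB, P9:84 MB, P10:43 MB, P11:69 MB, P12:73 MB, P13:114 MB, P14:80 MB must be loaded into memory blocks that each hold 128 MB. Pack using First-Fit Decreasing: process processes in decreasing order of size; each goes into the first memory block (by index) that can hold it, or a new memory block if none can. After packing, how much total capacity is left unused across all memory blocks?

121

Sorted descending: 114, 108, 105, 95, 89, 84, 80, 73, 69, 59, 55, 43, 31, 26.
memory block 1: place 114 MB, 14 MB left
memory block 2: place 108 MB, 20 MB left
memory block 3: place 105 MB, 23 MB left
memory block 4: place 95 MB, 33 MB left
memory block 5: place 89 MB, 39 MB left
memory block 6: place 84 MB, 44 MB left
memory block 7: place 80 MB, 48 MB left
memory block 8: place 73 MB, 55 MB left
memory block 9: place 69 MB, 59 MB left
memory block 9: place 59 MB, 0 MB left
memory block 8: place 55 MB, 0 MB left
memory block 6: place 43 MB, 1 MB left
memory block 4: place 31 MB, 2 MB left
memory block 5: place 26 MB, 13 MB left
9 memory blocks × 128 MB = 1152 MB; used 1031 MB; unused 121 MB.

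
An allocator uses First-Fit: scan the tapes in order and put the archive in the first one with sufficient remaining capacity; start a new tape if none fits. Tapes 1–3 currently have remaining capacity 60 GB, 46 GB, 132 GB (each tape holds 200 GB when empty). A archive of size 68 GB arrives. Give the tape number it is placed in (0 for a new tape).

3

Tapes with room: tape 3 (132 GB).
The first with room is tape 3.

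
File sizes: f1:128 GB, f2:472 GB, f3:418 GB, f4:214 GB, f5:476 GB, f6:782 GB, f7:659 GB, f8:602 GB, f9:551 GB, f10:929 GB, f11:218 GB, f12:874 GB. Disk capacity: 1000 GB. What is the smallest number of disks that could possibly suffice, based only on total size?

Total size = 128 + 472 + 418 + 214 + 476 + 782 + 659 + 602 + 551 + 929 + 218 + 874 = 6323 GB.
⌈6323 / 1000⌉ = 7.

7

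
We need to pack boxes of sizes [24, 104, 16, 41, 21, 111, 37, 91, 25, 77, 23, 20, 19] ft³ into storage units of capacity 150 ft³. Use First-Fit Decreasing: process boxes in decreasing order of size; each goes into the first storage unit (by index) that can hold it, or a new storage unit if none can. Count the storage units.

Sorted descending: 111, 104, 91, 77, 41, 37, 25, 24, 23, 21, 20, 19, 16.
Put 111 ft³ in storage unit 1; 39 ft³ remain.
Put 104 ft³ in storage unit 2; 46 ft³ remain.
Put 91 ft³ in storage unit 3; 59 ft³ remain.
Put 77 ft³ in storage unit 4; 73 ft³ remain.
Put 41 ft³ in storage unit 2; 5 ft³ remain.
Put 37 ft³ in storage unit 1; 2 ft³ remain.
Put 25 ft³ in storage unit 3; 34 ft³ remain.
Put 24 ft³ in storage unit 3; 10 ft³ remain.
Put 23 ft³ in storage unit 4; 50 ft³ remain.
Put 21 ft³ in storage unit 4; 29 ft³ remain.
Put 20 ft³ in storage unit 4; 9 ft³ remain.
Put 19 ft³ in storage unit 5; 131 ft³ remain.
Put 16 ft³ in storage unit 5; 115 ft³ remain.
Final storage units: [111,37] [104,41] [91,25,24] [77,23,21,20] [19,16].

5 storage units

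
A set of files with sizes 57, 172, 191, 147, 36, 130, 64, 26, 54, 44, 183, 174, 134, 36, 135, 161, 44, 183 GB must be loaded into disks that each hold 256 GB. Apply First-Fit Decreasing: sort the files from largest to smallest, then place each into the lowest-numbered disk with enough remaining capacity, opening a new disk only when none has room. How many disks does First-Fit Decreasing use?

10 disks

Sorted descending: 191, 183, 183, 174, 172, 161, 147, 135, 134, 130, 64, 57, 54, 44, 44, 36, 36, 26.
Put 191 GB in disk 1; 65 GB remain.
Put 183 GB in disk 2; 73 GB remain.
Put 183 GB in disk 3; 73 GB remain.
Put 174 GB in disk 4; 82 GB remain.
Put 172 GB in disk 5; 84 GB remain.
Put 161 GB in disk 6; 95 GB remain.
Put 147 GB in disk 7; 109 GB remain.
Put 135 GB in disk 8; 121 GB remain.
Put 134 GB in disk 9; 122 GB remain.
Put 130 GB in disk 10; 126 GB remain.
Put 64 GB in disk 1; 1 GB remain.
Put 57 GB in disk 2; 16 GB remain.
Put 54 GB in disk 3; 19 GB remain.
Put 44 GB in disk 4; 38 GB remain.
Put 44 GB in disk 5; 40 GB remain.
Put 36 GB in disk 4; 2 GB remain.
Put 36 GB in disk 5; 4 GB remain.
Put 26 GB in disk 6; 69 GB remain.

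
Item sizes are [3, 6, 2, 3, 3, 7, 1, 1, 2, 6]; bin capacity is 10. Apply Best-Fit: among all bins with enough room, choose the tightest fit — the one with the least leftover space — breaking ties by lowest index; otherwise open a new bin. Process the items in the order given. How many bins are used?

bin 1: place 3, 7 left
bin 1: place 6, 1 left
bin 2: place 2, 8 left
bin 2: place 3, 5 left
bin 2: place 3, 2 left
bin 3: place 7, 3 left
bin 1: place 1, 0 left
bin 2: place 1, 1 left
bin 3: place 2, 1 left
bin 4: place 6, 4 left
Final bins: [3,6,1] [2,3,3,1] [7,2] [6].

4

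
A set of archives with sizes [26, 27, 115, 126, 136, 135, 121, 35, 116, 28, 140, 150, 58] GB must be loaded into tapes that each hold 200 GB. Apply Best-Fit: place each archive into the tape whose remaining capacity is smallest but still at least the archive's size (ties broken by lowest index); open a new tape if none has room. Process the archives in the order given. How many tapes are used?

tape 1: place 26 GB, 174 GB left
tape 1: place 27 GB, 147 GB left
tape 1: place 115 GB, 32 GB left
tape 2: place 126 GB, 74 GB left
tape 3: place 136 GB, 64 GB left
tape 4: place 135 GB, 65 GB left
tape 5: place 121 GB, 79 GB left
tape 3: place 35 GB, 29 GB left
tape 6: place 116 GB, 84 GB left
tape 3: place 28 GB, 1 GB left
tape 7: place 140 GB, 60 GB left
tape 8: place 150 GB, 50 GB left
tape 7: place 58 GB, 2 GB left
Final tapes: [26,27,115] [126] [136,35,28] [135] [121] [116] [140,58] [150].

8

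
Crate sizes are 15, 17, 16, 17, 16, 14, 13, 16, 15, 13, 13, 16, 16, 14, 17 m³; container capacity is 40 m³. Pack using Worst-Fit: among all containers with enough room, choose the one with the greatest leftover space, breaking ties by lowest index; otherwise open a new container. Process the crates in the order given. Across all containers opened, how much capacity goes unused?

92

15 m³ → container 1 (remaining 25 m³)
17 m³ → container 1 (remaining 8 m³)
16 m³ → container 2 (remaining 24 m³)
17 m³ → container 2 (remaining 7 m³)
16 m³ → container 3 (remaining 24 m³)
14 m³ → container 3 (remaining 10 m³)
13 m³ → container 4 (remaining 27 m³)
16 m³ → container 4 (remaining 11 m³)
15 m³ → container 5 (remaining 25 m³)
13 m³ → container 5 (remaining 12 m³)
13 m³ → container 6 (remaining 27 m³)
16 m³ → container 6 (remaining 11 m³)
16 m³ → container 7 (remaining 24 m³)
14 m³ → container 7 (remaining 10 m³)
17 m³ → container 8 (remaining 23 m³)
8 containers × 40 m³ = 320 m³; used 228 m³; unused 92 m³.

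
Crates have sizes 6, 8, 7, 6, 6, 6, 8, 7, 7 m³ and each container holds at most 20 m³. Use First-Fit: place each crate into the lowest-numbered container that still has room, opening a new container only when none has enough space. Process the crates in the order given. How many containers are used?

4

6 m³ → container 1 (remaining 14 m³)
8 m³ → container 1 (remaining 6 m³)
7 m³ → container 2 (remaining 13 m³)
6 m³ → container 1 (remaining 0 m³)
6 m³ → container 2 (remaining 7 m³)
6 m³ → container 2 (remaining 1 m³)
8 m³ → container 3 (remaining 12 m³)
7 m³ → container 3 (remaining 5 m³)
7 m³ → container 4 (remaining 13 m³)
Final containers: [6,8,6] [7,6,6] [8,7] [7].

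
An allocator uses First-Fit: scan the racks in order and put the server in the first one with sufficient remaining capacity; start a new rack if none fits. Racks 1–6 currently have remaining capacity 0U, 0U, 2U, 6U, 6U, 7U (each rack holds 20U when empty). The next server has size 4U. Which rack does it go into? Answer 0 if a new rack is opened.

4

Racks with room: rack 4 (6U), rack 5 (6U), rack 6 (7U).
The first with room is rack 4.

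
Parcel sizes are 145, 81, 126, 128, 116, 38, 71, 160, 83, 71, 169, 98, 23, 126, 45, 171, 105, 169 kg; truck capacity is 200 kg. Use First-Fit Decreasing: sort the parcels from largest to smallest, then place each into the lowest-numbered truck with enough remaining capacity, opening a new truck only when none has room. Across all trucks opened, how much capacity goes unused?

Sorted descending: 171, 169, 169, 160, 145, 128, 126, 126, 116, 105, 98, 83, 81, 71, 71, 45, 38, 23.
Put 171 kg in truck 1; 29 kg remain.
Put 169 kg in truck 2; 31 kg remain.
Put 169 kg in truck 3; 31 kg remain.
Put 160 kg in truck 4; 40 kg remain.
Put 145 kg in truck 5; 55 kg remain.
Put 128 kg in truck 6; 72 kg remain.
Put 126 kg in truck 7; 74 kg remain.
Put 126 kg in truck 8; 74 kg remain.
Put 116 kg in truck 9; 84 kg remain.
Put 105 kg in truck 10; 95 kg remain.
Put 98 kg in truck 11; 102 kg remain.
Put 83 kg in truck 9; 1 kg remain.
Put 81 kg in truck 10; 14 kg remain.
Put 71 kg in truck 6; 1 kg remain.
Put 71 kg in truck 7; 3 kg remain.
Put 45 kg in truck 5; 10 kg remain.
Put 38 kg in truck 4; 2 kg remain.
Put 23 kg in truck 1; 6 kg remain.
11 trucks × 200 kg = 2200 kg; used 1925 kg; unused 275 kg.

275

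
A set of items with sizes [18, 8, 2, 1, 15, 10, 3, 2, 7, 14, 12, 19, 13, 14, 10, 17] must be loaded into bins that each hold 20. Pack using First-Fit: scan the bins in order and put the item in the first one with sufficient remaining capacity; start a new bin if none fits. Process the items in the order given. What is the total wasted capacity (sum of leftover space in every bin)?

35

Put 18 in bin 1; 2 remain.
Put 8 in bin 2; 12 remain.
Put 2 in bin 1; 0 remain.
Put 1 in bin 2; 11 remain.
Put 15 in bin 3; 5 remain.
Put 10 in bin 2; 1 remain.
Put 3 in bin 3; 2 remain.
Put 2 in bin 3; 0 remain.
Put 7 in bin 4; 13 remain.
Put 14 in bin 5; 6 remain.
Put 12 in bin 4; 1 remain.
Put 19 in bin 6; 1 remain.
Put 13 in bin 7; 7 remain.
Put 14 in bin 8; 6 remain.
Put 10 in bin 9; 10 remain.
Put 17 in bin 10; 3 remain.
10 bins × 20 = 200; used 165; unused 35.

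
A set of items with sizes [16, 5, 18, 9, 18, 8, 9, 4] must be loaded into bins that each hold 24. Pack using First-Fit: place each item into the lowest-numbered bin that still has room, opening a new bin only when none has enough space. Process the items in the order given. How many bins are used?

Put 16 in bin 1; 8 remain.
Put 5 in bin 1; 3 remain.
Put 18 in bin 2; 6 remain.
Put 9 in bin 3; 15 remain.
Put 18 in bin 4; 6 remain.
Put 8 in bin 3; 7 remain.
Put 9 in bin 5; 15 remain.
Put 4 in bin 2; 2 remain.
Final bins: [16,5] [18,4] [9,8] [18] [9].

5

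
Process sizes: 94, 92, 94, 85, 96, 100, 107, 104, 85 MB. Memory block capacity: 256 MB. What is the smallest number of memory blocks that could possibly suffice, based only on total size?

Total size = 94 + 92 + 94 + 85 + 96 + 100 + 107 + 104 + 85 = 857 MB.
⌈857 / 256⌉ = 4.

4 memory blocks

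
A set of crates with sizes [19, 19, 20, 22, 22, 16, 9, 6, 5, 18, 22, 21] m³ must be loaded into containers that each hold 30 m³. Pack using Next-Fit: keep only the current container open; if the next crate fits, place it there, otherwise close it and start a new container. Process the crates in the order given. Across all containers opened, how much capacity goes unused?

Put 19 m³ in container 1; 11 m³ remain.
Put 19 m³ in container 2; 11 m³ remain.
Put 20 m³ in container 3; 10 m³ remain.
Put 22 m³ in container 4; 8 m³ remain.
Put 22 m³ in container 5; 8 m³ remain.
Put 16 m³ in container 6; 14 m³ remain.
Put 9 m³ in container 6; 5 m³ remain.
Put 6 m³ in container 7; 24 m³ remain.
Put 5 m³ in container 7; 19 m³ remain.
Put 18 m³ in container 7; 1 m³ remain.
Put 22 m³ in container 8; 8 m³ remain.
Put 21 m³ in container 9; 9 m³ remain.
9 containers × 30 m³ = 270 m³; used 199 m³; unused 71 m³.

71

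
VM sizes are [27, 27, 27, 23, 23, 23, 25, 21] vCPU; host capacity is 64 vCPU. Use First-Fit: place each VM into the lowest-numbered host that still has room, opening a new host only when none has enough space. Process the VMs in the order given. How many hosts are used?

4

27 vCPU → host 1 (remaining 37 vCPU)
27 vCPU → host 1 (remaining 10 vCPU)
27 vCPU → host 2 (remaining 37 vCPU)
23 vCPU → host 2 (remaining 14 vCPU)
23 vCPU → host 3 (remaining 41 vCPU)
23 vCPU → host 3 (remaining 18 vCPU)
25 vCPU → host 4 (remaining 39 vCPU)
21 vCPU → host 4 (remaining 18 vCPU)
Final hosts: [27,27] [27,23] [23,23] [25,21].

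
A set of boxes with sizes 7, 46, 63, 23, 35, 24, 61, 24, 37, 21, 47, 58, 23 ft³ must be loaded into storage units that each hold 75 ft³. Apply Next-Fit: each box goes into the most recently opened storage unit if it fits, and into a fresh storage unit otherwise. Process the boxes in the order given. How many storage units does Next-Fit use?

9

Put 7 ft³ in storage unit 1; 68 ft³ remain.
Put 46 ft³ in storage unit 1; 22 ft³ remain.
Put 63 ft³ in storage unit 2; 12 ft³ remain.
Put 23 ft³ in storage unit 3; 52 ft³ remain.
Put 35 ft³ in storage unit 3; 17 ft³ remain.
Put 24 ft³ in storage unit 4; 51 ft³ remain.
Put 61 ft³ in storage unit 5; 14 ft³ remain.
Put 24 ft³ in storage unit 6; 51 ft³ remain.
Put 37 ft³ in storage unit 6; 14 ft³ remain.
Put 21 ft³ in storage unit 7; 54 ft³ remain.
Put 47 ft³ in storage unit 7; 7 ft³ remain.
Put 58 ft³ in storage unit 8; 17 ft³ remain.
Put 23 ft³ in storage unit 9; 52 ft³ remain.
Final storage units: [7,46] [63] [23,35] [24] [61] [24,37] [21,47] [58] [23].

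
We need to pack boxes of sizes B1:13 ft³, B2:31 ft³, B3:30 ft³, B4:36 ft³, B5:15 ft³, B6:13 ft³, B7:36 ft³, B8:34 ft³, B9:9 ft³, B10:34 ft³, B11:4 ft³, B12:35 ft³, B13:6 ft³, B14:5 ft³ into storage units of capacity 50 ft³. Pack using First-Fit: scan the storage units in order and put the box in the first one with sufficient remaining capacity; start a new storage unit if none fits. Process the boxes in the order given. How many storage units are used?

storage unit 1: place B1 (13 ft³), 37 ft³ left
storage unit 1: place B2 (31 ft³), 6 ft³ left
storage unit 2: place B3 (30 ft³), 20 ft³ left
storage unit 3: place B4 (36 ft³), 14 ft³ left
storage unit 2: place B5 (15 ft³), 5 ft³ left
storage unit 3: place B6 (13 ft³), 1 ft³ left
storage unit 4: place B7 (36 ft³), 14 ft³ left
storage unit 5: place B8 (34 ft³), 16 ft³ left
storage unit 4: place B9 (9 ft³), 5 ft³ left
storage unit 6: place B10 (34 ft³), 16 ft³ left
storage unit 1: place B11 (4 ft³), 2 ft³ left
storage unit 7: place B12 (35 ft³), 15 ft³ left
storage unit 5: place B13 (6 ft³), 10 ft³ left
storage unit 2: place B14 (5 ft³), 0 ft³ left

7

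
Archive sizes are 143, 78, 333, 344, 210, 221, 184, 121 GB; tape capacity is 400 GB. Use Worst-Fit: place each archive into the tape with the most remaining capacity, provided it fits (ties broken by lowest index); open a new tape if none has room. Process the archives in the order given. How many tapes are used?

5

143 GB → tape 1 (remaining 257 GB)
78 GB → tape 1 (remaining 179 GB)
333 GB → tape 2 (remaining 67 GB)
344 GB → tape 3 (remaining 56 GB)
210 GB → tape 4 (remaining 190 GB)
221 GB → tape 5 (remaining 179 GB)
184 GB → tape 4 (remaining 6 GB)
121 GB → tape 1 (remaining 58 GB)
Final tapes: [143,78,121] [333] [344] [210,184] [221].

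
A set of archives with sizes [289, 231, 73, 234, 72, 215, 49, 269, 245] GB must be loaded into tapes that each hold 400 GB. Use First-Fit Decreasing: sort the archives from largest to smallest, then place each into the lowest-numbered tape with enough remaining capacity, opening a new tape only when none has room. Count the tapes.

Sorted descending: 289, 269, 245, 234, 231, 215, 73, 72, 49.
Put 289 GB in tape 1; 111 GB remain.
Put 269 GB in tape 2; 131 GB remain.
Put 245 GB in tape 3; 155 GB remain.
Put 234 GB in tape 4; 166 GB remain.
Put 231 GB in tape 5; 169 GB remain.
Put 215 GB in tape 6; 185 GB remain.
Put 73 GB in tape 1; 38 GB remain.
Put 72 GB in tape 2; 59 GB remain.
Put 49 GB in tape 2; 10 GB remain.

6 tapes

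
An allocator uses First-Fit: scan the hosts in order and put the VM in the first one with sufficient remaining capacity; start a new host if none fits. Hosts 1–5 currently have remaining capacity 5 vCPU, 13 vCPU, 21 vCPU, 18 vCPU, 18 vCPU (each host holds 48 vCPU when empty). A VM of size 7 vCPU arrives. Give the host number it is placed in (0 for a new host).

Hosts with room: host 2 (13 vCPU), host 3 (21 vCPU), host 4 (18 vCPU), host 5 (18 vCPU).
The first with room is host 2.

2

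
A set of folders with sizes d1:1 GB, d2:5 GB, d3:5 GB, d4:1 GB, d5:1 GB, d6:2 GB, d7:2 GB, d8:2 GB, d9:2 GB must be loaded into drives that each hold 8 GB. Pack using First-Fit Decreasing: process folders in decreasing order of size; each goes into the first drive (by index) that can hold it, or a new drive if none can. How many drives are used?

3

Sorted descending: 5, 5, 2, 2, 2, 2, 1, 1, 1.
drive 1: place 5 GB, 3 GB left
drive 2: place 5 GB, 3 GB left
drive 1: place 2 GB, 1 GB left
drive 2: place 2 GB, 1 GB left
drive 3: place 2 GB, 6 GB left
drive 3: place 2 GB, 4 GB left
drive 1: place 1 GB, 0 GB left
drive 2: place 1 GB, 0 GB left
drive 3: place 1 GB, 3 GB left
Final drives: [5,2,1] [5,2,1] [2,2,1].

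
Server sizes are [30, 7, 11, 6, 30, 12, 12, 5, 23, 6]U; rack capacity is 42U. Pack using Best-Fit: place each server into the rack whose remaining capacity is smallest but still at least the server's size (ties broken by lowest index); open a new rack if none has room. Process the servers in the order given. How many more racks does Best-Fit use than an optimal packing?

0

Best-Fit: [30,7,5] [11,6,12,6] [30,12] [23] → 4 racks.
Total size 142U; any packing needs at least ⌈142/42⌉ = 4 racks.
So 4 is already optimal.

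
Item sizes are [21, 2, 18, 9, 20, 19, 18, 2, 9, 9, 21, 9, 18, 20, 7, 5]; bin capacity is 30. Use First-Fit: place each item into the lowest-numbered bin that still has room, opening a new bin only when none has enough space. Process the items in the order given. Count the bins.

bin 1: place 21, 9 left
bin 1: place 2, 7 left
bin 2: place 18, 12 left
bin 2: place 9, 3 left
bin 3: place 20, 10 left
bin 4: place 19, 11 left
bin 5: place 18, 12 left
bin 1: place 2, 5 left
bin 3: place 9, 1 left
bin 4: place 9, 2 left
bin 6: place 21, 9 left
bin 5: place 9, 3 left
bin 7: place 18, 12 left
bin 8: place 20, 10 left
bin 6: place 7, 2 left
bin 1: place 5, 0 left

8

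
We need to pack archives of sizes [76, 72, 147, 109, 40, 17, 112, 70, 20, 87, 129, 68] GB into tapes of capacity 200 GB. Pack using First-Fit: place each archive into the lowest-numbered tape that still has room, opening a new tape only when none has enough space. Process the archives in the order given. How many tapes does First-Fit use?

76 GB → tape 1 (remaining 124 GB)
72 GB → tape 1 (remaining 52 GB)
147 GB → tape 2 (remaining 53 GB)
109 GB → tape 3 (remaining 91 GB)
40 GB → tape 1 (remaining 12 GB)
17 GB → tape 2 (remaining 36 GB)
112 GB → tape 4 (remaining 88 GB)
70 GB → tape 3 (remaining 21 GB)
20 GB → tape 2 (remaining 16 GB)
87 GB → tape 4 (remaining 1 GB)
129 GB → tape 5 (remaining 71 GB)
68 GB → tape 5 (remaining 3 GB)
Final tapes: [76,72,40] [147,17,20] [109,70] [112,87] [129,68].

5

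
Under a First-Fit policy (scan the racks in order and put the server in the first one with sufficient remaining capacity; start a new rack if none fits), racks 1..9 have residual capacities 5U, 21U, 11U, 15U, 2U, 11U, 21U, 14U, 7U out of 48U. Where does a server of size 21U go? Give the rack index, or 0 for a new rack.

Racks with room: rack 2 (21U), rack 7 (21U).
The first with room is rack 2.

2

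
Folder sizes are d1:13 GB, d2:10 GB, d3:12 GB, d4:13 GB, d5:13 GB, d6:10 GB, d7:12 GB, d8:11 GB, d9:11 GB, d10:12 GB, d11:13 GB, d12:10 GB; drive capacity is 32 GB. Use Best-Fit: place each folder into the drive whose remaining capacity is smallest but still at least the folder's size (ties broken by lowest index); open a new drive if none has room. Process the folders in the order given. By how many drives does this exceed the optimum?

1

Best-Fit: [13,10] [12,13] [13,10] [12,11] [11,12] [13,10] → 6 drives.
Total size 140 GB; any packing needs at least ⌈140/32⌉ = 5 drives.
An optimal packing achieves that bound: [13,13] [13,13] [12,12] [12,10,10] [11,11,10] → 5 drives.
Excess: 6 − 5 = 1.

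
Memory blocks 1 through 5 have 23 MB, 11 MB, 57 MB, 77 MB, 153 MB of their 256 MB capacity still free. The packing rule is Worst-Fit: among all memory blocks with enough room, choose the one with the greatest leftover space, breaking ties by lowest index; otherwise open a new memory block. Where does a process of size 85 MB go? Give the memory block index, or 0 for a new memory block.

5

Memory blocks with room: memory block 5 (153 MB).
Most room is memory block 5 with 153 MB free.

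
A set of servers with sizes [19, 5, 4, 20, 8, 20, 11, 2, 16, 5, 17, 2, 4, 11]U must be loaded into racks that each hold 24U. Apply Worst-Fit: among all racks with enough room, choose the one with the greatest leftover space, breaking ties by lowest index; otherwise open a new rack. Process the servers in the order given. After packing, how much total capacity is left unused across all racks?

19U → rack 1 (remaining 5U)
5U → rack 1 (remaining 0U)
4U → rack 2 (remaining 20U)
20U → rack 2 (remaining 0U)
8U → rack 3 (remaining 16U)
20U → rack 4 (remaining 4U)
11U → rack 3 (remaining 5U)
2U → rack 3 (remaining 3U)
16U → rack 5 (remaining 8U)
5U → rack 5 (remaining 3U)
17U → rack 6 (remaining 7U)
2U → rack 6 (remaining 5U)
4U → rack 6 (remaining 1U)
11U → rack 7 (remaining 13U)
7 racks × 24U = 168U; used 144U; unused 24U.

24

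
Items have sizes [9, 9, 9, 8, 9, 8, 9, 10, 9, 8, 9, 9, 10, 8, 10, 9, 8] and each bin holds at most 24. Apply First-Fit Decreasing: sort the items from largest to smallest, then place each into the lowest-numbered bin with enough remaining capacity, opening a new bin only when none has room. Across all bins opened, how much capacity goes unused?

41

Sorted descending: 10, 10, 10, 9, 9, 9, 9, 9, 9, 9, 9, 9, 8, 8, 8, 8, 8.
10 → bin 1 (remaining 14)
10 → bin 1 (remaining 4)
10 → bin 2 (remaining 14)
9 → bin 2 (remaining 5)
9 → bin 3 (remaining 15)
9 → bin 3 (remaining 6)
9 → bin 4 (remaining 15)
9 → bin 4 (remaining 6)
9 → bin 5 (remaining 15)
9 → bin 5 (remaining 6)
9 → bin 6 (remaining 15)
9 → bin 6 (remaining 6)
8 → bin 7 (remaining 16)
8 → bin 7 (remaining 8)
8 → bin 7 (remaining 0)
8 → bin 8 (remaining 16)
8 → bin 8 (remaining 8)
8 bins × 24 = 192; used 151; unused 41.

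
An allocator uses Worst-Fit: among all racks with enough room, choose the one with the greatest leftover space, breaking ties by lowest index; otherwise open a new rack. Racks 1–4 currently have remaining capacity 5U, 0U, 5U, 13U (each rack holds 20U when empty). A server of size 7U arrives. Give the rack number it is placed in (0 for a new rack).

Racks with room: rack 4 (13U).
Most room is rack 4 with 13U free.

4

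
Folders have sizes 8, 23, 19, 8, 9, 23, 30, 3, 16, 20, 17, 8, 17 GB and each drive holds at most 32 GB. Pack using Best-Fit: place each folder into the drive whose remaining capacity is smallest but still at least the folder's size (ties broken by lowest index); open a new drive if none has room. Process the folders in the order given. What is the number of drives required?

Put 8 GB in drive 1; 24 GB remain.
Put 23 GB in drive 1; 1 GB remain.
Put 19 GB in drive 2; 13 GB remain.
Put 8 GB in drive 2; 5 GB remain.
Put 9 GB in drive 3; 23 GB remain.
Put 23 GB in drive 3; 0 GB remain.
Put 30 GB in drive 4; 2 GB remain.
Put 3 GB in drive 2; 2 GB remain.
Put 16 GB in drive 5; 16 GB remain.
Put 20 GB in drive 6; 12 GB remain.
Put 17 GB in drive 7; 15 GB remain.
Put 8 GB in drive 6; 4 GB remain.
Put 17 GB in drive 8; 15 GB remain.
Final drives: [8,23] [19,8,3] [9,23] [30] [16] [20,8] [17] [17].

8 drives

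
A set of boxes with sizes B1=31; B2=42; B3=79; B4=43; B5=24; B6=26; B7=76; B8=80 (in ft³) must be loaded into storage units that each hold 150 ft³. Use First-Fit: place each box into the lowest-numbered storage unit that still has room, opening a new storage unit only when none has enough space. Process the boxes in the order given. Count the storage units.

B1 (31 ft³) → storage unit 1 (remaining 119 ft³)
B2 (42 ft³) → storage unit 1 (remaining 77 ft³)
B3 (79 ft³) → storage unit 2 (remaining 71 ft³)
B4 (43 ft³) → storage unit 1 (remaining 34 ft³)
B5 (24 ft³) → storage unit 1 (remaining 10 ft³)
B6 (26 ft³) → storage unit 2 (remaining 45 ft³)
B7 (76 ft³) → storage unit 3 (remaining 74 ft³)
B8 (80 ft³) → storage unit 4 (remaining 70 ft³)
Final storage units: [31,42,43,24] [79,26] [76] [80].

4 storage units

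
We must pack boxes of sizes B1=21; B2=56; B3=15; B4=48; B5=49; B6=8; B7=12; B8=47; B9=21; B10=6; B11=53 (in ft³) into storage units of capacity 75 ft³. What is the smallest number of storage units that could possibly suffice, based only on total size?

5 storage units

Total size = 21 + 56 + 15 + 48 + 49 + 8 + 12 + 47 + 21 + 6 + 53 = 336 ft³.
⌈336 / 75⌉ = 5.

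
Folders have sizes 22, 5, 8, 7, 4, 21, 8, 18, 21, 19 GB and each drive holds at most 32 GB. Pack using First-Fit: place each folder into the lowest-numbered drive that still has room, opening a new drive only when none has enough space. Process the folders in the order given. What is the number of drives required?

6 drives

Put 22 GB in drive 1; 10 GB remain.
Put 5 GB in drive 1; 5 GB remain.
Put 8 GB in drive 2; 24 GB remain.
Put 7 GB in drive 2; 17 GB remain.
Put 4 GB in drive 1; 1 GB remain.
Put 21 GB in drive 3; 11 GB remain.
Put 8 GB in drive 2; 9 GB remain.
Put 18 GB in drive 4; 14 GB remain.
Put 21 GB in drive 5; 11 GB remain.
Put 19 GB in drive 6; 13 GB remain.
Final drives: [22,5,4] [8,7,8] [21] [18] [21] [19].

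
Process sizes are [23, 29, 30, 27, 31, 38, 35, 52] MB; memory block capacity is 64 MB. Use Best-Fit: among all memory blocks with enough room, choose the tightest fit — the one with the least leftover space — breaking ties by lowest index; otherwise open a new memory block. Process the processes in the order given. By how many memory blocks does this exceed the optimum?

1

Best-Fit: [23,29] [30,27] [31] [38] [35] [52] → 6 memory blocks.
Total size 265 MB; any packing needs at least ⌈265/64⌉ = 5 memory blocks.
An optimal packing achieves that bound: [52] [38,23] [35,29] [31,30] [27] → 5 memory blocks.
Excess: 6 − 5 = 1.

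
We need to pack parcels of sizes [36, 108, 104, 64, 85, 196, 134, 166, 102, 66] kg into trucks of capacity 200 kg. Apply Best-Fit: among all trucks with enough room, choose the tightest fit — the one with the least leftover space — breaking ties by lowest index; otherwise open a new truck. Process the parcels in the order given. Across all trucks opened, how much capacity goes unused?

36 kg → truck 1 (remaining 164 kg)
108 kg → truck 1 (remaining 56 kg)
104 kg → truck 2 (remaining 96 kg)
64 kg → truck 2 (remaining 32 kg)
85 kg → truck 3 (remaining 115 kg)
196 kg → truck 4 (remaining 4 kg)
134 kg → truck 5 (remaining 66 kg)
166 kg → truck 6 (remaining 34 kg)
102 kg → truck 3 (remaining 13 kg)
66 kg → truck 5 (remaining 0 kg)
6 trucks × 200 kg = 1200 kg; used 1061 kg; unused 139 kg.

139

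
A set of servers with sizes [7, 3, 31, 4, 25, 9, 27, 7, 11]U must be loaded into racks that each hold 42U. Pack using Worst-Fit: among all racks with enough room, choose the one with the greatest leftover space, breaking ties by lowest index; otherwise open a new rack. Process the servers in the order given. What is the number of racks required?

4 racks

rack 1: place 7U, 35U left
rack 1: place 3U, 32U left
rack 1: place 31U, 1U left
rack 2: place 4U, 38U left
rack 2: place 25U, 13U left
rack 2: place 9U, 4U left
rack 3: place 27U, 15U left
rack 3: place 7U, 8U left
rack 4: place 11U, 31U left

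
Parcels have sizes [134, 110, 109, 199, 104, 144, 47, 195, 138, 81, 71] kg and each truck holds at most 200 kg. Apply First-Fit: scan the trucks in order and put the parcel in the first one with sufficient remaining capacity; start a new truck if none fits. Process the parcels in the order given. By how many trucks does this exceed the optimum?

0

First-Fit: [134,47] [110,81] [109,71] [199] [104] [144] [195] [138] → 8 trucks.
8 parcels exceed 100 kg (half the capacity), and no two of those can share a truck, so at least 8 trucks are needed.
So 8 is already optimal.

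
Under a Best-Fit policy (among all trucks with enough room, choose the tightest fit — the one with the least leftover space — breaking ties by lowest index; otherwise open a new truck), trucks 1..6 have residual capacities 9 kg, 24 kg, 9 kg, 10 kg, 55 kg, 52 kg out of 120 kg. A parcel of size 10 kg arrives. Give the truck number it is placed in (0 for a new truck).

Trucks with room: truck 2 (24 kg), truck 4 (10 kg), truck 5 (55 kg), truck 6 (52 kg).
Tightest fit is truck 4 with 10 kg free.

4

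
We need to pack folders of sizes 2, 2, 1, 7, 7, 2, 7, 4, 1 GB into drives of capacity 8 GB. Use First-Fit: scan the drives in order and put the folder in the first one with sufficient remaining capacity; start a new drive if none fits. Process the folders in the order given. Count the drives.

drive 1: place 2 GB, 6 GB left
drive 1: place 2 GB, 4 GB left
drive 1: place 1 GB, 3 GB left
drive 2: place 7 GB, 1 GB left
drive 3: place 7 GB, 1 GB left
drive 1: place 2 GB, 1 GB left
drive 4: place 7 GB, 1 GB left
drive 5: place 4 GB, 4 GB left
drive 1: place 1 GB, 0 GB left
Final drives: [2,2,1,2,1] [7] [7] [7] [4].

5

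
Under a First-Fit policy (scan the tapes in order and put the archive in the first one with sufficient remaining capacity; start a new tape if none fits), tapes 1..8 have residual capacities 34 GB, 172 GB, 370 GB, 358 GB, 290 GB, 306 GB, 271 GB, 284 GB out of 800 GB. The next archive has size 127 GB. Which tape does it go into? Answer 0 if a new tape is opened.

Tapes with room: tape 2 (172 GB), tape 3 (370 GB), tape 4 (358 GB), tape 5 (290 GB), tape 6 (306 GB), tape 7 (271 GB), tape 8 (284 GB).
The first with room is tape 2.

2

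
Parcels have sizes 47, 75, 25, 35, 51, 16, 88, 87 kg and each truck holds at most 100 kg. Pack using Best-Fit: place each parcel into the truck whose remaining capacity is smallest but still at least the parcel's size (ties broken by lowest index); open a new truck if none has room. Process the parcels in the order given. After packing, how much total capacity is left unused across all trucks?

76

truck 1: place 47 kg, 53 kg left
truck 2: place 75 kg, 25 kg left
truck 2: place 25 kg, 0 kg left
truck 1: place 35 kg, 18 kg left
truck 3: place 51 kg, 49 kg left
truck 1: place 16 kg, 2 kg left
truck 4: place 88 kg, 12 kg left
truck 5: place 87 kg, 13 kg left
5 trucks × 100 kg = 500 kg; used 424 kg; unused 76 kg.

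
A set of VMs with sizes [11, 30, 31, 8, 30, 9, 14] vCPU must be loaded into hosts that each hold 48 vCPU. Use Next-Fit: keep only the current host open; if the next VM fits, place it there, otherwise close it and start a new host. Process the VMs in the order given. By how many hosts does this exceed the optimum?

Next-Fit: [11,30] [31,8] [30,9] [14] → 4 hosts.
Total size 133 vCPU; any packing needs at least ⌈133/48⌉ = 3 hosts.
An optimal packing achieves that bound: [31,14] [30,11] [30,9,8] → 3 hosts.
Excess: 4 − 3 = 1.

1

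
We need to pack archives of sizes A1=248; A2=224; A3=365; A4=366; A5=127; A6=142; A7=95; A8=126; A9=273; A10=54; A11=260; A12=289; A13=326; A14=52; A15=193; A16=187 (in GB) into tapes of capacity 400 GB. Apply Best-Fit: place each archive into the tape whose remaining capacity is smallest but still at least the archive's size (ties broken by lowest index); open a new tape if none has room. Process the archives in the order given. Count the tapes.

10

Put A1 (248 GB) in tape 1; 152 GB remain.
Put A2 (224 GB) in tape 2; 176 GB remain.
Put A3 (365 GB) in tape 3; 35 GB remain.
Put A4 (366 GB) in tape 4; 34 GB remain.
Put A5 (127 GB) in tape 1; 25 GB remain.
Put A6 (142 GB) in tape 2; 34 GB remain.
Put A7 (95 GB) in tape 5; 305 GB remain.
Put A8 (126 GB) in tape 5; 179 GB remain.
Put A9 (273 GB) in tape 6; 127 GB remain.
Put A10 (54 GB) in tape 6; 73 GB remain.
Put A11 (260 GB) in tape 7; 140 GB remain.
Put A12 (289 GB) in tape 8; 111 GB remain.
Put A13 (326 GB) in tape 9; 74 GB remain.
Put A14 (52 GB) in tape 6; 21 GB remain.
Put A15 (193 GB) in tape 10; 207 GB remain.
Put A16 (187 GB) in tape 10; 20 GB remain.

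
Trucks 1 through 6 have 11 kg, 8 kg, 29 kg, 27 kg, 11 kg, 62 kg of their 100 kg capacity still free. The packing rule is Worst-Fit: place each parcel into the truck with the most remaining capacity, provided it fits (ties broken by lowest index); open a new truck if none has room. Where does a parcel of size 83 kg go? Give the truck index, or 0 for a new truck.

0

No truck has ≥ 83 kg free, so a new truck is opened.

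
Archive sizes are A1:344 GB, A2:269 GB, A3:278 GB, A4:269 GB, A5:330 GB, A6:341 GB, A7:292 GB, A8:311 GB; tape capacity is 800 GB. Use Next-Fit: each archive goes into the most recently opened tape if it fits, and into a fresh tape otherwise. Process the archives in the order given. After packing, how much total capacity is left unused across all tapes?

tape 1: place A1 (344 GB), 456 GB left
tape 1: place A2 (269 GB), 187 GB left
tape 2: place A3 (278 GB), 522 GB left
tape 2: place A4 (269 GB), 253 GB left
tape 3: place A5 (330 GB), 470 GB left
tape 3: place A6 (341 GB), 129 GB left
tape 4: place A7 (292 GB), 508 GB left
tape 4: place A8 (311 GB), 197 GB left
4 tapes × 800 GB = 3200 GB; used 2434 GB; unused 766 GB.

766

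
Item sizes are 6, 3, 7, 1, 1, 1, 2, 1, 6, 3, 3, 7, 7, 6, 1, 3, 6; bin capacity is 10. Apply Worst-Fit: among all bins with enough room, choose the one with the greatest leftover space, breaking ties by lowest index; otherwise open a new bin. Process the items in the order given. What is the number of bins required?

8 bins

bin 1: place 6, 4 left
bin 1: place 3, 1 left
bin 2: place 7, 3 left
bin 2: place 1, 2 left
bin 2: place 1, 1 left
bin 1: place 1, 0 left
bin 3: place 2, 8 left
bin 3: place 1, 7 left
bin 3: place 6, 1 left
bin 4: place 3, 7 left
bin 4: place 3, 4 left
bin 5: place 7, 3 left
bin 6: place 7, 3 left
bin 7: place 6, 4 left
bin 4: place 1, 3 left
bin 7: place 3, 1 left
bin 8: place 6, 4 left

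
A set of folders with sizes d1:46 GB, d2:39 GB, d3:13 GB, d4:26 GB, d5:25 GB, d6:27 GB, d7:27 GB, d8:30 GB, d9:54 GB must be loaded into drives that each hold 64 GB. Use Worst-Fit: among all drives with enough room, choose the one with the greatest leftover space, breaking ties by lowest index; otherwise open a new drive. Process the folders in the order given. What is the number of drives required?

6

drive 1: place d1 (46 GB), 18 GB left
drive 2: place d2 (39 GB), 25 GB left
drive 2: place d3 (13 GB), 12 GB left
drive 3: place d4 (26 GB), 38 GB left
drive 3: place d5 (25 GB), 13 GB left
drive 4: place d6 (27 GB), 37 GB left
drive 4: place d7 (27 GB), 10 GB left
drive 5: place d8 (30 GB), 34 GB left
drive 6: place d9 (54 GB), 10 GB left
Final drives: [46] [39,13] [26,25] [27,27] [30] [54].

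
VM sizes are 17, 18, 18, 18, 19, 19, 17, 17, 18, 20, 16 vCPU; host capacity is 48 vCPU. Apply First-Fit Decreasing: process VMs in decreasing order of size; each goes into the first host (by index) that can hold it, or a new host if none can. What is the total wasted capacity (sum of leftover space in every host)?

91

Sorted descending: 20, 19, 19, 18, 18, 18, 18, 17, 17, 17, 16.
20 vCPU → host 1 (remaining 28 vCPU)
19 vCPU → host 1 (remaining 9 vCPU)
19 vCPU → host 2 (remaining 29 vCPU)
18 vCPU → host 2 (remaining 11 vCPU)
18 vCPU → host 3 (remaining 30 vCPU)
18 vCPU → host 3 (remaining 12 vCPU)
18 vCPU → host 4 (remaining 30 vCPU)
17 vCPU → host 4 (remaining 13 vCPU)
17 vCPU → host 5 (remaining 31 vCPU)
17 vCPU → host 5 (remaining 14 vCPU)
16 vCPU → host 6 (remaining 32 vCPU)
6 hosts × 48 vCPU = 288 vCPU; used 197 vCPU; unused 91 vCPU.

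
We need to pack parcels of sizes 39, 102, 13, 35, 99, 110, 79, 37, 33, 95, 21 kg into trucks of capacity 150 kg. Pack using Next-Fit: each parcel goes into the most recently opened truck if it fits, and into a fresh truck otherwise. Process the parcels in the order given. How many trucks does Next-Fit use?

Put 39 kg in truck 1; 111 kg remain.
Put 102 kg in truck 1; 9 kg remain.
Put 13 kg in truck 2; 137 kg remain.
Put 35 kg in truck 2; 102 kg remain.
Put 99 kg in truck 2; 3 kg remain.
Put 110 kg in truck 3; 40 kg remain.
Put 79 kg in truck 4; 71 kg remain.
Put 37 kg in truck 4; 34 kg remain.
Put 33 kg in truck 4; 1 kg remain.
Put 95 kg in truck 5; 55 kg remain.
Put 21 kg in truck 5; 34 kg remain.

5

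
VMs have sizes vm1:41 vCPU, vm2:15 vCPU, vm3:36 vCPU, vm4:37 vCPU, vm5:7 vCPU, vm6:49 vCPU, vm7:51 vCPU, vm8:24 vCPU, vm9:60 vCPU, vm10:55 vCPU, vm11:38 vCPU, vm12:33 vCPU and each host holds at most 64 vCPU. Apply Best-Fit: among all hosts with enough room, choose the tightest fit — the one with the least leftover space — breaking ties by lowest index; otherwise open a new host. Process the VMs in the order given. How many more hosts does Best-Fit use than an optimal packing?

0

Best-Fit: [41,15,7] [36] [37,24] [49] [51] [60] [55] [38] [33] → 9 hosts.
9 VMs exceed 32 vCPU (half the capacity), and no two of those can share a host, so at least 9 hosts are needed.
So 9 is already optimal.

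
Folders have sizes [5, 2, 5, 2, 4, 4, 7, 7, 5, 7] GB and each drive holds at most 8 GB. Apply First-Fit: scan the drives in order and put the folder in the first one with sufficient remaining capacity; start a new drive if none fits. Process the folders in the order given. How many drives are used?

5 GB → drive 1 (remaining 3 GB)
2 GB → drive 1 (remaining 1 GB)
5 GB → drive 2 (remaining 3 GB)
2 GB → drive 2 (remaining 1 GB)
4 GB → drive 3 (remaining 4 GB)
4 GB → drive 3 (remaining 0 GB)
7 GB → drive 4 (remaining 1 GB)
7 GB → drive 5 (remaining 1 GB)
5 GB → drive 6 (remaining 3 GB)
7 GB → drive 7 (remaining 1 GB)

7 drives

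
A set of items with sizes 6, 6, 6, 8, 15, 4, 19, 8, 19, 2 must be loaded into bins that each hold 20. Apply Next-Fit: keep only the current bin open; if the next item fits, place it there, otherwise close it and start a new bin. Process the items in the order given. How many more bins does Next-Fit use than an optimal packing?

2

Next-Fit: [6,6,6] [8] [15,4] [19] [8] [19] [2] → 7 bins.
Total size 93; any packing needs at least ⌈93/20⌉ = 5 bins.
An optimal packing achieves that bound: [19] [19] [15,4] [8,8,2] [6,6,6] → 5 bins.
Excess: 7 − 5 = 2.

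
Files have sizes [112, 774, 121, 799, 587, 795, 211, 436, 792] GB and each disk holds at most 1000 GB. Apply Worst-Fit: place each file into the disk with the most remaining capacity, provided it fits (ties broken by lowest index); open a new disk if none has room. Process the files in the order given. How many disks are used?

Put 112 GB in disk 1; 888 GB remain.
Put 774 GB in disk 1; 114 GB remain.
Put 121 GB in disk 2; 879 GB remain.
Put 799 GB in disk 2; 80 GB remain.
Put 587 GB in disk 3; 413 GB remain.
Put 795 GB in disk 4; 205 GB remain.
Put 211 GB in disk 3; 202 GB remain.
Put 436 GB in disk 5; 564 GB remain.
Put 792 GB in disk 6; 208 GB remain.

6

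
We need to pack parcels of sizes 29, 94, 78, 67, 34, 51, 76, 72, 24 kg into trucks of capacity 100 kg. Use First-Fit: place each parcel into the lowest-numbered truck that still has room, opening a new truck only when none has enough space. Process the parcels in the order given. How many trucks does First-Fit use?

Put 29 kg in truck 1; 71 kg remain.
Put 94 kg in truck 2; 6 kg remain.
Put 78 kg in truck 3; 22 kg remain.
Put 67 kg in truck 1; 4 kg remain.
Put 34 kg in truck 4; 66 kg remain.
Put 51 kg in truck 4; 15 kg remain.
Put 76 kg in truck 5; 24 kg remain.
Put 72 kg in truck 6; 28 kg remain.
Put 24 kg in truck 5; 0 kg remain.
Final trucks: [29,67] [94] [78] [34,51] [76,24] [72].

6 trucks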